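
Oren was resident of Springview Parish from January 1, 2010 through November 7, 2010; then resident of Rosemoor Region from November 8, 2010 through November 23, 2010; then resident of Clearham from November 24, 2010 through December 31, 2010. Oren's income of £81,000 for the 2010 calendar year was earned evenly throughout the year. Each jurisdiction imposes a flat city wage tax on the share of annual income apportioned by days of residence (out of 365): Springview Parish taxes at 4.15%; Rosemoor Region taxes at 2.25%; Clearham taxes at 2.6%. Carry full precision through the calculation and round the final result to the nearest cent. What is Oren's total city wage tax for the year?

£3,163.33

Springview Parish, January 1 – November 7, 2010: 311 days → £81,000 × 4.15% × 311/365 = £2,864.1822
Rosemoor Region, November 8 – November 23, 2010: 16 days → £81,000 × 2.25% × 16/365 = £79.8904
Clearham, November 24 – December 31, 2010: 38 days → £81,000 × 2.6% × 38/365 = £219.2548
Total = £3,163.3274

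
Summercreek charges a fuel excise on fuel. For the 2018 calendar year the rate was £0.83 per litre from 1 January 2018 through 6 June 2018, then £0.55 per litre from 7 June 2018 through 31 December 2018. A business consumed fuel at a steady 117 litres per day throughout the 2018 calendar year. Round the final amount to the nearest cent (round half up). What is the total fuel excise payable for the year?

£28,631.07

1 January – 6 June 2018: 157 days × 117 litres/day = 18,369 litres at £0.83/litre → £15,246.27
7 June – 31 December 2018: 208 days × 117 litres/day = 24,336 litres at £0.55/litre → £13,384.80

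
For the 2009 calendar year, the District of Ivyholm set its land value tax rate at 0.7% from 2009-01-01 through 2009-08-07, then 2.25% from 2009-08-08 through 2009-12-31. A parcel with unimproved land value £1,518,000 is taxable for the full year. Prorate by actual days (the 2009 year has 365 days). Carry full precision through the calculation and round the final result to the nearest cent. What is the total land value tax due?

£20,037.60

2009-01-01 to 2009-08-07: 219 days at 0.7% → £1,518,000 × 0.7% × 219/365 = £6,375.6000
2009-08-08 to 2009-12-31: 146 days at 2.25% → £1,518,000 × 2.25% × 146/365 = £13,662.0000
Total = £20,037.6000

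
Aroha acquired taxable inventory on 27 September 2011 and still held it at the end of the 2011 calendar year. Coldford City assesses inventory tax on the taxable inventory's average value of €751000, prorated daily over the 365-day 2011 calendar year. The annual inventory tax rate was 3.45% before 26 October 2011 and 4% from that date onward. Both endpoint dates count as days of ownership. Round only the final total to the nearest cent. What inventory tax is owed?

€7572.75

27 September – 25 October 2011: 29 days at 3.45% → €751000 × 3.45% × 29/365 = €2058.5630
26 October – 31 December 2011: 67 days at 4% → €751000 × 4% × 67/365 = €5514.1918
Total = €7572.7548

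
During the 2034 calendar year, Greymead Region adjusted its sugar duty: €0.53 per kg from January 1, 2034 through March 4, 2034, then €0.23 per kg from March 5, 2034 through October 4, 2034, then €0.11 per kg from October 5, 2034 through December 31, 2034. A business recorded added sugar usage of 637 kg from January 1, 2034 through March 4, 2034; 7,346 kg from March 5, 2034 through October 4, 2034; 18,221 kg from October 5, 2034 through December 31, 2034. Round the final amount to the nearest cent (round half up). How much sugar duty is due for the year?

January 1 – March 4, 2034: 637 kg at €0.53/kg → €337.61
March 5 – October 4, 2034: 7,346 kg at €0.23/kg → €1,689.58
October 5 – December 31, 2034: 18,221 kg at €0.11/kg → €2,004.31

€4,031.50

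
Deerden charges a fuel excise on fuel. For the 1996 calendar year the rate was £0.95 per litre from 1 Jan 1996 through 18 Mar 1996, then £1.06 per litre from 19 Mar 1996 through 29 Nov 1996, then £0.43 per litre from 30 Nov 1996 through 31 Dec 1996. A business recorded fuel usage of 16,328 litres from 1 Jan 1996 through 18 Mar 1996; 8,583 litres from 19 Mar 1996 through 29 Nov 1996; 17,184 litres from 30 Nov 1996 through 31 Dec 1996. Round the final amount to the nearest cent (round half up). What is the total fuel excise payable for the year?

1 Jan – 18 Mar 1996: 16,328 litres at £0.95/litre → £15,511.60
19 Mar – 29 Nov 1996: 8,583 litres at £1.06/litre → £9,097.98
30 Nov – 31 Dec 1996: 17,184 litres at £0.43/litre → £7,389.12

£31,998.70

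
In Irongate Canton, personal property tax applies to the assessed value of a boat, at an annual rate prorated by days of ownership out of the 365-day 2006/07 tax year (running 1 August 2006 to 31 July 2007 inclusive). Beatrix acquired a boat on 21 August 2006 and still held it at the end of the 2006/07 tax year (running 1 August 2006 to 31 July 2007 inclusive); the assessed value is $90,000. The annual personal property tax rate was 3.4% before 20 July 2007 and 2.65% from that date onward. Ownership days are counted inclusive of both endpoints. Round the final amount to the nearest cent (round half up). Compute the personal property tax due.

21 August 2006 – 19 July 2007: 333 days at 3.4% → $90,000 × 3.4% × 333/365 = $2,791.7260
20 July – 31 July 2007: 12 days at 2.65% → $90,000 × 2.65% × 12/365 = $78.4110
Total = $2,870.1370

$2,870.14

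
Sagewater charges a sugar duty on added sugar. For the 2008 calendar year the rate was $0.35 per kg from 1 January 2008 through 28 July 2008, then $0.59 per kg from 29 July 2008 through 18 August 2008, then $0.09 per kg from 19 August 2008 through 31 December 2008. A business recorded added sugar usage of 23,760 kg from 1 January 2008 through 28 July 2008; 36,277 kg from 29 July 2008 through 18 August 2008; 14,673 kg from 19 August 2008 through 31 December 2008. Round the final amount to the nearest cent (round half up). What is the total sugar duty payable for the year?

$31,040.00

1 January – 28 July 2008: 23,760 kg at $0.35/kg → $8,316.00
29 July – 18 August 2008: 36,277 kg at $0.59/kg → $21,403.43
19 August – 31 December 2008: 14,673 kg at $0.09/kg → $1,320.57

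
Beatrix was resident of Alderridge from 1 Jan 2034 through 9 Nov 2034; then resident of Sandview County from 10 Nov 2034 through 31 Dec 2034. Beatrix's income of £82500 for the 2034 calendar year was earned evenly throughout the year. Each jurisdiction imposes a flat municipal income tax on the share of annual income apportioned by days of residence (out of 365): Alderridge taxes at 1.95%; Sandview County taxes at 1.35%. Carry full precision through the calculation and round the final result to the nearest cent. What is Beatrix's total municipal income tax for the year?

Alderridge, 1 Jan – 9 Nov 2034: 313 days → £82500 × 1.95% × 313/365 = £1379.5582
Sandview County, 10 Nov – 31 Dec 2034: 52 days → £82500 × 1.35% × 52/365 = £158.6712
Total = £1538.2295

£1538.23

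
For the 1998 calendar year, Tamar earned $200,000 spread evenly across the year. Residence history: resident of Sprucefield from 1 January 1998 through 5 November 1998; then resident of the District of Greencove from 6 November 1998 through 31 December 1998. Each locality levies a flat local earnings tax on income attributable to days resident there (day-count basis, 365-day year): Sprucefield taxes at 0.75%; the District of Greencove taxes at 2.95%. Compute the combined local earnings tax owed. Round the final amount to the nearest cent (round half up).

$2,175.07

Sprucefield, 1 January – 5 November 1998: 309 days → $200,000 × 0.75% × 309/365 = $1,269.8630
The District of Greencove, 6 November – 31 December 1998: 56 days → $200,000 × 2.95% × 56/365 = $905.2055
Total = $2,175.0685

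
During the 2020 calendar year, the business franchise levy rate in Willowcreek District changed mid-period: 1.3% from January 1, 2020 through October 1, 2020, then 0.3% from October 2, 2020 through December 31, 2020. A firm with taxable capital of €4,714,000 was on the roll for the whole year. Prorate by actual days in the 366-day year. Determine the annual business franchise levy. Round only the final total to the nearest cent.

€49,561.40

January 1 – October 1, 2020: 275 days at 1.3% → €4,714,000 × 1.3% × 275/366 = €46,045.2186
October 2 – December 31, 2020: 91 days at 0.3% → €4,714,000 × 0.3% × 91/366 = €3,516.1803
Total = €49,561.3989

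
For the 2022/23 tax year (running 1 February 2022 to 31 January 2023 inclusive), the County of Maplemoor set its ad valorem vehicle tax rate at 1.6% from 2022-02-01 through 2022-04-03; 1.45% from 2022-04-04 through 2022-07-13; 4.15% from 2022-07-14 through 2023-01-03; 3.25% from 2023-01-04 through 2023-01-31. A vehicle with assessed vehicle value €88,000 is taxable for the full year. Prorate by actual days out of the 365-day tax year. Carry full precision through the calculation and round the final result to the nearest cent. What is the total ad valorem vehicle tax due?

2022-02-01 to 2022-04-03: 62 days at 1.6% → €88,000 × 1.6% × 62/365 = €239.1671
2022-04-04 to 2022-07-13: 101 days at 1.45% → €88,000 × 1.45% × 101/365 = €353.0849
2022-07-14 to 2023-01-03: 174 days at 4.15% → €88,000 × 4.15% × 174/365 = €1,740.9534
2023-01-04 to 2023-01-31: 28 days at 3.25% → €88,000 × 3.25% × 28/365 = €219.3973
Total = €2,552.6027

€2,552.60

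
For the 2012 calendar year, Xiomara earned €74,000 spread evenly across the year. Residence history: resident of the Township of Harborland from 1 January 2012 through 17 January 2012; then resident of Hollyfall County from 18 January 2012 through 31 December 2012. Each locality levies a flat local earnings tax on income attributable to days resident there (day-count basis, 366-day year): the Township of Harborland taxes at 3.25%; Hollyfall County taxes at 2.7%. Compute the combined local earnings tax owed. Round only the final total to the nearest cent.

€2,016.90

The Township of Harborland, 1 January – 17 January 2012: 17 days → €74,000 × 3.25% × 17/366 = €111.7077
Hollyfall County, 18 January – 31 December 2012: 349 days → €74,000 × 2.7% × 349/366 = €1,905.1967
Total = €2,016.9044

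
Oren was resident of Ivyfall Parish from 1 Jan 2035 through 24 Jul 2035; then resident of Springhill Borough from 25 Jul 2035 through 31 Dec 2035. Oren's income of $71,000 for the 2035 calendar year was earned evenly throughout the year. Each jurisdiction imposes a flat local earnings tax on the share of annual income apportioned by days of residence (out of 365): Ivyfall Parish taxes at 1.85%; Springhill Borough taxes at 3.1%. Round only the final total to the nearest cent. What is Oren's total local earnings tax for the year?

Ivyfall Parish, 1 Jan – 24 Jul 2035: 205 days → $71,000 × 1.85% × 205/365 = $737.7192
Springhill Borough, 25 Jul – 31 Dec 2035: 160 days → $71,000 × 3.1% × 160/365 = $964.8219
Total = $1,702.5411

$1,702.54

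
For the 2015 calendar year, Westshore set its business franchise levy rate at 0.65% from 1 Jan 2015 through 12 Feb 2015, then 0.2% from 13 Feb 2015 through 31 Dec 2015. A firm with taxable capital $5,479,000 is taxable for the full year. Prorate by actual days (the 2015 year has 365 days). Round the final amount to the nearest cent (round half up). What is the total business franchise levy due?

1 Jan – 12 Feb 2015: 43 days at 0.65% → $5,479,000 × 0.65% × 43/365 = $4,195.5630
13 Feb – 31 Dec 2015: 322 days at 0.2% → $5,479,000 × 0.2% × 322/365 = $9,667.0575
Total = $13,862.6205

$13,862.62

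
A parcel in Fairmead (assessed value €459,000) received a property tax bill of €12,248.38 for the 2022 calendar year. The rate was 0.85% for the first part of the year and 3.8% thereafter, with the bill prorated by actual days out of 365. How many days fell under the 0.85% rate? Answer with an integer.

Let d = days at the first rate; then 365 − d days at the second rate.
€459,000 × [0.85%·d + 3.8%·(365−d)] / 365 = €12,248.38
Solving gives d = 140, so the new rate took effect on 21 May 2022.

140 days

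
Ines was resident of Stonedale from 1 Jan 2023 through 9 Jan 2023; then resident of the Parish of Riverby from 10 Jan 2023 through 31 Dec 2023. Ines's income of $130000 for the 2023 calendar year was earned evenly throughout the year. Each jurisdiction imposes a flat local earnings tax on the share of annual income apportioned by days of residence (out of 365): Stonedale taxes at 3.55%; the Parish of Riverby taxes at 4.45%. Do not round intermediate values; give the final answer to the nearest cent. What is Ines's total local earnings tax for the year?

$5756.15

Stonedale, 1 Jan – 9 Jan 2023: 9 days → $130000 × 3.55% × 9/365 = $113.7945
The Parish of Riverby, 10 Jan – 31 Dec 2023: 356 days → $130000 × 4.45% × 356/365 = $5642.3562
Total = $5756.1507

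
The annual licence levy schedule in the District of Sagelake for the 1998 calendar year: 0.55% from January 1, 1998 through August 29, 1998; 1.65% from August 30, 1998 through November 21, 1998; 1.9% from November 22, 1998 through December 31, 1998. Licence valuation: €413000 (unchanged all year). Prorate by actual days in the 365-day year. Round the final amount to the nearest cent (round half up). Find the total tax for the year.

January 1 – August 29, 1998: 241 days at 0.55% → €413000 × 0.55% × 241/365 = €1499.8123
August 30 – November 21, 1998: 84 days at 1.65% → €413000 × 1.65% × 84/365 = €1568.2685
November 22 – December 31, 1998: 40 days at 1.9% → €413000 × 1.9% × 40/365 = €859.9452
Total = €3928.0260

€3928.03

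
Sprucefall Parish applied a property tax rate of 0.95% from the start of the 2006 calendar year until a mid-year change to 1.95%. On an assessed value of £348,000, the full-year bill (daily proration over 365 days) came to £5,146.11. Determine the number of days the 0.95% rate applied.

172 days

Let d = days at the first rate; then 365 − d days at the second rate.
£348,000 × [0.95%·d + 1.95%·(365−d)] / 365 = £5,146.11
Solving gives d = 172, so the new rate took effect on 22 June 2006.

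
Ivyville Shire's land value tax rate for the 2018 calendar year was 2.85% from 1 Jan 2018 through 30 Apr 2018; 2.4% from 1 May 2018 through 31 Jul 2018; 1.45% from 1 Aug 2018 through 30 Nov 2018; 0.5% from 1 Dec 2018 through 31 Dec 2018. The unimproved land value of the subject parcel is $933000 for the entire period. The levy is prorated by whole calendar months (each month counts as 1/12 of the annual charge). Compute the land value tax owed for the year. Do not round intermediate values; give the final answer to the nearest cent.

$19359.75

1 Jan – 30 Apr 2018: 4 months at 2.85% → $933000 × 2.85% × 4/12 = $8863.5000
1 May – 31 Jul 2018: 3 months at 2.4% → $933000 × 2.4% × 3/12 = $5598.0000
1 Aug – 30 Nov 2018: 4 months at 1.45% → $933000 × 1.45% × 4/12 = $4509.5000
1 Dec – 31 Dec 2018: 1 month at 0.5% → $933000 × 0.5% × 1/12 = $388.7500
Total = $19359.7500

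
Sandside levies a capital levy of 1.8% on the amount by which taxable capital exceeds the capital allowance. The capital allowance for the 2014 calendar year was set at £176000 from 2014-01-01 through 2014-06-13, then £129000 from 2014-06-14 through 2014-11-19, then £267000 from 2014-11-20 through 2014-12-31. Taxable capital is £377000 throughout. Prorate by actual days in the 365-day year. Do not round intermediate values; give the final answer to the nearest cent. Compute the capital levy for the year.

£3798.05

2014-01-01 to 2014-06-13: 164 days, exemption £176000 → (£377000 − £176000) × 1.8% × 164/365 = £1625.6219
2014-06-14 to 2014-11-19: 159 days, exemption £129000 → (£377000 − £129000) × 1.8% × 159/365 = £1944.5918
2014-11-20 to 2014-12-31: 42 days, exemption £267000 → (£377000 − £267000) × 1.8% × 42/365 = £227.8356
Total = £3798.0493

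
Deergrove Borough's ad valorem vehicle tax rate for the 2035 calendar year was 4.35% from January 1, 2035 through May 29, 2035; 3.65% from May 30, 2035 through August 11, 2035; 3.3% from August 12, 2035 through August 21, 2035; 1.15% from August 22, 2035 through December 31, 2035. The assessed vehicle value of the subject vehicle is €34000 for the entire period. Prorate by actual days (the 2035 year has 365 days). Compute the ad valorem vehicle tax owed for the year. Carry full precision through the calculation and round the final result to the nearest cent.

€1027.50

January 1 – May 29, 2035: 149 days at 4.35% → €34000 × 4.35% × 149/365 = €603.7562
May 30 – August 11, 2035: 74 days at 3.65% → €34000 × 3.65% × 74/365 = €251.6000
August 12 – August 21, 2035: 10 days at 3.3% → €34000 × 3.3% × 10/365 = €30.7397
August 22 – December 31, 2035: 132 days at 1.15% → €34000 × 1.15% × 132/365 = €141.4027
Total = €1027.4986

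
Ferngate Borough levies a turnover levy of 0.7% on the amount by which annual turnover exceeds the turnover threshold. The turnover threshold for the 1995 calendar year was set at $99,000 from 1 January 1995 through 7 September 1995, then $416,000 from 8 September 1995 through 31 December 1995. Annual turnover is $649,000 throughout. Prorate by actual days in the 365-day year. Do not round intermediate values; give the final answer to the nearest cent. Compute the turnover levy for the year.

$3,150.86

1 January – 7 September 1995: 250 days, exemption $99,000 → ($649,000 − $99,000) × 0.7% × 250/365 = $2,636.9863
8 September – 31 December 1995: 115 days, exemption $416,000 → ($649,000 − $416,000) × 0.7% × 115/365 = $513.8767
Total = $3,150.8630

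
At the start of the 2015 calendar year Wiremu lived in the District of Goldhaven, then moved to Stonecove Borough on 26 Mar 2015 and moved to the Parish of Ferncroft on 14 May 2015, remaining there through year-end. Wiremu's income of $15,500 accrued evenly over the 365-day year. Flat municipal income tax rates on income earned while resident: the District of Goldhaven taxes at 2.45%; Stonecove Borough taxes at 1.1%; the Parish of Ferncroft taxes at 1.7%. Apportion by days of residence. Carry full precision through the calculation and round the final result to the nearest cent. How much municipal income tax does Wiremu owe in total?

The District of Goldhaven, 1 Jan – 25 Mar 2015: 84 days → $15,500 × 2.45% × 84/365 = $87.3945
Stonecove Borough, 26 Mar – 13 May 2015: 49 days → $15,500 × 1.1% × 49/365 = $22.8890
The Parish of Ferncroft, 14 May – 31 Dec 2015: 232 days → $15,500 × 1.7% × 232/365 = $167.4849
Total = $277.7685

$277.77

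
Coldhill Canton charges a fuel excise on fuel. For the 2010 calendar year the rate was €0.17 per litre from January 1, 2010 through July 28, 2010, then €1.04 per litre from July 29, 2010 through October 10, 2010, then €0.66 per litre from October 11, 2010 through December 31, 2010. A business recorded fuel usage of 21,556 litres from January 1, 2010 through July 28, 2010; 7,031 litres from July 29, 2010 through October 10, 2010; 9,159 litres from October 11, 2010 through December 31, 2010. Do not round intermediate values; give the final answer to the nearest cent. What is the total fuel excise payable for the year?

January 1 – July 28, 2010: 21,556 litres at €0.17/litre → €3,664.52
July 29 – October 10, 2010: 7,031 litres at €1.04/litre → €7,312.24
October 11 – December 31, 2010: 9,159 litres at €0.66/litre → €6,044.94

€17,021.70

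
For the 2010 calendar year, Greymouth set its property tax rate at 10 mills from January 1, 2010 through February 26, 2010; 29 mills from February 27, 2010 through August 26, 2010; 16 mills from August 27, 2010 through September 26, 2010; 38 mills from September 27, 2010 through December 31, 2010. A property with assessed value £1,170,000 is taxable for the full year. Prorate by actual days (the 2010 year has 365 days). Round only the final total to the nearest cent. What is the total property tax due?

January 1 – February 26, 2010: 57 days at 10 mills → £1,170,000 × 1% × 57/365 = £1,827.1233
February 27 – August 26, 2010: 181 days at 29 mills → £1,170,000 × 2.9% × 181/365 = £16,825.5616
August 27 – September 26, 2010: 31 days at 16 mills → £1,170,000 × 1.6% × 31/365 = £1,589.9178
September 27 – December 31, 2010: 96 days at 38 mills → £1,170,000 × 3.8% × 96/365 = £11,693.5890
Total = £31,936.1918

£31,936.19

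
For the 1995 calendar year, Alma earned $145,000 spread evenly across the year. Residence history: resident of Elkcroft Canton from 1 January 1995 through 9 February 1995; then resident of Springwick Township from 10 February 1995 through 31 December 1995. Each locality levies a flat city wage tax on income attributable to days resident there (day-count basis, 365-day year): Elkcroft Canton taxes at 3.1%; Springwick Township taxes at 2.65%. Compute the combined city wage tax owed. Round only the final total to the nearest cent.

$3,914.01

Elkcroft Canton, 1 January – 9 February 1995: 40 days → $145,000 × 3.1% × 40/365 = $492.6027
Springwick Township, 10 February – 31 December 1995: 325 days → $145,000 × 2.65% × 325/365 = $3,421.4041
Total = $3,914.0068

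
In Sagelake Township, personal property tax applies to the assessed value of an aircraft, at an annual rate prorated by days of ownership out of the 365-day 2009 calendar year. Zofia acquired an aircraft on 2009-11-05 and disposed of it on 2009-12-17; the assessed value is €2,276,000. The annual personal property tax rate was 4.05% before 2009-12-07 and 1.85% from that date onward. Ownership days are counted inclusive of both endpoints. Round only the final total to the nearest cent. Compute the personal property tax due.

€9,350.31

2009-11-05 to 2009-12-06: 32 days at 4.05% → €2,276,000 × 4.05% × 32/365 = €8,081.3589
2009-12-07 to 2009-12-17: 11 days at 1.85% → €2,276,000 × 1.85% × 11/365 = €1,268.9479
Total = €9,350.3068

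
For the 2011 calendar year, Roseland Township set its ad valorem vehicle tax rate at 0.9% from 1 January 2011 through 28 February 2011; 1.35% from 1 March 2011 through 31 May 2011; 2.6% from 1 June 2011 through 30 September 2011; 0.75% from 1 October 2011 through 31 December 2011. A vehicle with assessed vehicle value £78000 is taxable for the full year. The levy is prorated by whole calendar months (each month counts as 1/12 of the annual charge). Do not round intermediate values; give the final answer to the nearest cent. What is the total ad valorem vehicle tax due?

£1202.50

1 January – 28 February 2011: 2 months at 0.9% → £78000 × 0.9% × 2/12 = £117.0000
1 March – 31 May 2011: 3 months at 1.35% → £78000 × 1.35% × 3/12 = £263.2500
1 June – 30 September 2011: 4 months at 2.6% → £78000 × 2.6% × 4/12 = £676.0000
1 October – 31 December 2011: 3 months at 0.75% → £78000 × 0.75% × 3/12 = £146.2500
Total = £1202.5000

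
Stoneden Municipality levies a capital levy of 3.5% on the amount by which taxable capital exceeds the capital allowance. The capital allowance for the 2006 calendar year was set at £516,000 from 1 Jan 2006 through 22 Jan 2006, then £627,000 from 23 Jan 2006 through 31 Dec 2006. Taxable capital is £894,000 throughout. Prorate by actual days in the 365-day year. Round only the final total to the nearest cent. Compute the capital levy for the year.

1 Jan – 22 Jan 2006: 22 days, exemption £516,000 → (£894,000 − £516,000) × 3.5% × 22/365 = £797.4247
23 Jan – 31 Dec 2006: 343 days, exemption £627,000 → (£894,000 − £627,000) × 3.5% × 343/365 = £8,781.7397
Total = £9,579.1644

£9,579.16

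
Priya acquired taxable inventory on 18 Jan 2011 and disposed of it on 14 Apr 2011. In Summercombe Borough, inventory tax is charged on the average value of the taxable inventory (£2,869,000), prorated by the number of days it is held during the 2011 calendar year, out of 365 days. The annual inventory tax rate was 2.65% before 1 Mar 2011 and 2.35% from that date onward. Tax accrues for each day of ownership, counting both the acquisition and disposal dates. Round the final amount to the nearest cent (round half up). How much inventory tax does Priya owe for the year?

18 Jan – 28 Feb 2011: 42 days at 2.65% → £2,869,000 × 2.65% × 42/365 = £8,748.4849
1 Mar – 14 Apr 2011: 45 days at 2.35% → £2,869,000 × 2.35% × 45/365 = £8,312.2397
Total = £17,060.7247

£17,060.72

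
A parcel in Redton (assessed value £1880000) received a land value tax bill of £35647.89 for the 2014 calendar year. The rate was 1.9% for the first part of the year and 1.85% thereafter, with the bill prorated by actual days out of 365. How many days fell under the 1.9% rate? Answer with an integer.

Let d = days at the first rate; then 365 − d days at the second rate.
£1880000 × [1.9%·d + 1.85%·(365−d)] / 365 = £35647.89
Solving gives d = 337, so the new rate took effect on 4 December 2014.

337 days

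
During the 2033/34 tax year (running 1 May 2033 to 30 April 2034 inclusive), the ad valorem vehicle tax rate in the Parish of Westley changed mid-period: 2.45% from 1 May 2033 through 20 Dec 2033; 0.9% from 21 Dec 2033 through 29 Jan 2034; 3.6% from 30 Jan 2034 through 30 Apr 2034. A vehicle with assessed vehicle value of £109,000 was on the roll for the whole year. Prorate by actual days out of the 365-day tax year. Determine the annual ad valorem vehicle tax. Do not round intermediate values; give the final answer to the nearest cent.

1 May – 20 Dec 2033: 234 days at 2.45% → £109,000 × 2.45% × 234/365 = £1,712.0466
21 Dec 2033 – 29 Jan 2034: 40 days at 0.9% → £109,000 × 0.9% × 40/365 = £107.5068
30 Jan – 30 Apr 2034: 91 days at 3.6% → £109,000 × 3.6% × 91/365 = £978.3123
Total = £2,797.8658

£2,797.87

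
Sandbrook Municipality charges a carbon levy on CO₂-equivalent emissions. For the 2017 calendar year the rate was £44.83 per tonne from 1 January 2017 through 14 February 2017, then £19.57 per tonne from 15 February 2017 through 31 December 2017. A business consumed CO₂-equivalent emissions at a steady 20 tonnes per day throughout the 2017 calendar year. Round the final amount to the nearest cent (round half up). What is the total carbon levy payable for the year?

1 January – 14 February 2017: 45 days × 20 tonnes/day = 900 tonnes at £44.83/tonne → £40347.00
15 February – 31 December 2017: 320 days × 20 tonnes/day = 6,400 tonnes at £19.57/tonne → £125248.00

£165595.00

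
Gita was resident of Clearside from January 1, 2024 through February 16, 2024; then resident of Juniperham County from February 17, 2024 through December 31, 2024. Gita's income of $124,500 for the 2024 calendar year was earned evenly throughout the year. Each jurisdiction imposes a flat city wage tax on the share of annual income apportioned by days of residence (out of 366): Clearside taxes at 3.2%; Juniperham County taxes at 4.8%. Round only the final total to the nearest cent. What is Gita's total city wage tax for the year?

$5,720.20

Clearside, January 1 – February 16, 2024: 47 days → $124,500 × 3.2% × 47/366 = $511.6066
Juniperham County, February 17 – December 31, 2024: 319 days → $124,500 × 4.8% × 319/366 = $5,208.5902
Total = $5,720.1967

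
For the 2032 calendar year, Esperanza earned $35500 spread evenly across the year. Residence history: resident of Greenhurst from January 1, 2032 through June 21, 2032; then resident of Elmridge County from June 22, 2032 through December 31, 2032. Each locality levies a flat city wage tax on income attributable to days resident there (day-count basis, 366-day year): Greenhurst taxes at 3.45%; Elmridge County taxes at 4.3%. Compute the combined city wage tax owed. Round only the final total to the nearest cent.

$1383.87

Greenhurst, January 1 – June 21, 2032: 173 days → $35500 × 3.45% × 173/366 = $578.9119
Elmridge County, June 22 – December 31, 2032: 193 days → $35500 × 4.3% × 193/366 = $804.9577
Total = $1383.8695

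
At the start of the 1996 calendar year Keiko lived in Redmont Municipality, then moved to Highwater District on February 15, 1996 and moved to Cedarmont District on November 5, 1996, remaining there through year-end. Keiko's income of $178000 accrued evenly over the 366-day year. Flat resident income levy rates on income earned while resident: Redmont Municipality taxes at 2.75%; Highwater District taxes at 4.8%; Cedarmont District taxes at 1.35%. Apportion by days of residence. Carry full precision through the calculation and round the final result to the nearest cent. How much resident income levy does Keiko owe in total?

$7138.97

Redmont Municipality, January 1 – February 14, 1996: 45 days → $178000 × 2.75% × 45/366 = $601.8443
Highwater District, February 15 – November 4, 1996: 264 days → $178000 × 4.8% × 264/366 = $6162.8852
Cedarmont District, November 5 – December 31, 1996: 57 days → $178000 × 1.35% × 57/366 = $374.2377
Total = $7138.9672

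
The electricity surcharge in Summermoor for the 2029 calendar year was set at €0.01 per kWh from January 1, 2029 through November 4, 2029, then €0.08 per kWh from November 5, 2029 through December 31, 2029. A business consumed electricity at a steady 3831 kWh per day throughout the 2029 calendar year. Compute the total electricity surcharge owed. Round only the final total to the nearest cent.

€29268.84

January 1 – November 4, 2029: 308 days × 3831 kWh/day = 1,179,948 kWh at €0.01/kWh → €11799.48
November 5 – December 31, 2029: 57 days × 3831 kWh/day = 218,367 kWh at €0.08/kWh → €17469.36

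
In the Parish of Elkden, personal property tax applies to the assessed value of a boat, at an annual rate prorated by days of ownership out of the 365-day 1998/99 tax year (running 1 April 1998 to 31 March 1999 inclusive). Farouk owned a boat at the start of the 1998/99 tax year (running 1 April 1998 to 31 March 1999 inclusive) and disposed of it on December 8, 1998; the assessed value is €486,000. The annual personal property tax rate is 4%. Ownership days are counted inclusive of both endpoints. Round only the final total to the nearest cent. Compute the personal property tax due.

Days held (April 1 – December 8, 1998): 252 out of 365
Tax = €486,000 × 4% × 252/365 = €13,421.5890

€13,421.59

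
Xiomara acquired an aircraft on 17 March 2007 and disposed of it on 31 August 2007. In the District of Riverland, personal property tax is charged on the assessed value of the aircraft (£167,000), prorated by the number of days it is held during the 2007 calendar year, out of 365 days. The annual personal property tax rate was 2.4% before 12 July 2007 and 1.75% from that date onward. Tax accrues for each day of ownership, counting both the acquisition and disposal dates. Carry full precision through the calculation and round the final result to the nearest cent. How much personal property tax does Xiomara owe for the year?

£1,693.11

17 March – 11 July 2007: 117 days at 2.4% → £167,000 × 2.4% × 117/365 = £1,284.7562
12 July – 31 August 2007: 51 days at 1.75% → £167,000 × 1.75% × 51/365 = £408.3493
Total = £1,693.1055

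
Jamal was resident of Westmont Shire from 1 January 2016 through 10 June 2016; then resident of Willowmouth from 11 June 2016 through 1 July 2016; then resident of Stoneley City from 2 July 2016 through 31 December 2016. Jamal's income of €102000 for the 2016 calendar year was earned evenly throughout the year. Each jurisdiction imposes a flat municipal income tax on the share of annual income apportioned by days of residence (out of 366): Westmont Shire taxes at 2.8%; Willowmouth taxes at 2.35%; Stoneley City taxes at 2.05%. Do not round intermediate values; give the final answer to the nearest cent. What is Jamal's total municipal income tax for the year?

Westmont Shire, 1 January – 10 June 2016: 162 days → €102000 × 2.8% × 162/366 = €1264.1311
Willowmouth, 11 June – 1 July 2016: 21 days → €102000 × 2.35% × 21/366 = €137.5328
Stoneley City, 2 July – 31 December 2016: 183 days → €102000 × 2.05% × 183/366 = €1045.5000
Total = €2447.1639

€2447.16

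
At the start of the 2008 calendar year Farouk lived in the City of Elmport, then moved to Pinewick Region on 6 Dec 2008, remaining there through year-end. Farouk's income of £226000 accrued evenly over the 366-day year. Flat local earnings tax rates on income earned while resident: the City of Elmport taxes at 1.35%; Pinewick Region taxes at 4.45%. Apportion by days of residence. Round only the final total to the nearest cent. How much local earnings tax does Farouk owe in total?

£3548.69

The City of Elmport, 1 Jan – 5 Dec 2008: 340 days → £226000 × 1.35% × 340/366 = £2834.2623
Pinewick Region, 6 Dec – 31 Dec 2008: 26 days → £226000 × 4.45% × 26/366 = £714.4317
Total = £3548.6940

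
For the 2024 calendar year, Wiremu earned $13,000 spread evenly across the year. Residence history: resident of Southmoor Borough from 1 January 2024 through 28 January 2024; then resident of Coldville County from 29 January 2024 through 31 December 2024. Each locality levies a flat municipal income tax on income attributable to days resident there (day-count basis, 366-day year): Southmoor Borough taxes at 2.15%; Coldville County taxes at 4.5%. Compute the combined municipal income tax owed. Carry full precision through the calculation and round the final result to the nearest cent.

$561.63

Southmoor Borough, 1 January – 28 January 2024: 28 days → $13,000 × 2.15% × 28/366 = $21.3825
Coldville County, 29 January – 31 December 2024: 338 days → $13,000 × 4.5% × 338/366 = $540.2459
Total = $561.6284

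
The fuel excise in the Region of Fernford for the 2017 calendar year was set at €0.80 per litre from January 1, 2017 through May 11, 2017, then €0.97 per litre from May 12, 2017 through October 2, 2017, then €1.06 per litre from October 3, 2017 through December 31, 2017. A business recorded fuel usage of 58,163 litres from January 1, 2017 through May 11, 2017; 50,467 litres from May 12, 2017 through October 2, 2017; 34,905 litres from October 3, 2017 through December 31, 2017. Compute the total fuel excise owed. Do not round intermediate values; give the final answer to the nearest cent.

€132482.69

January 1 – May 11, 2017: 58,163 litres at €0.80/litre → €46530.40
May 12 – October 2, 2017: 50,467 litres at €0.97/litre → €48952.99
October 3 – December 31, 2017: 34,905 litres at €1.06/litre → €36999.30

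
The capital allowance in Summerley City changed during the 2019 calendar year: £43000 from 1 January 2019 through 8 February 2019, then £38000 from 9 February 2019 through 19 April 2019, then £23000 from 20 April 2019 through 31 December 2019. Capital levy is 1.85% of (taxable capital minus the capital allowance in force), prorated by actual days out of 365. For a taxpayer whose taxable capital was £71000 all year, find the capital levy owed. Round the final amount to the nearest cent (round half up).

1 January – 8 February 2019: 39 days, exemption £43000 → (£71000 − £43000) × 1.85% × 39/365 = £55.3479
9 February – 19 April 2019: 70 days, exemption £38000 → (£71000 − £38000) × 1.85% × 70/365 = £117.0822
20 April – 31 December 2019: 256 days, exemption £23000 → (£71000 − £23000) × 1.85% × 256/365 = £622.8164
Total = £795.2466

£795.25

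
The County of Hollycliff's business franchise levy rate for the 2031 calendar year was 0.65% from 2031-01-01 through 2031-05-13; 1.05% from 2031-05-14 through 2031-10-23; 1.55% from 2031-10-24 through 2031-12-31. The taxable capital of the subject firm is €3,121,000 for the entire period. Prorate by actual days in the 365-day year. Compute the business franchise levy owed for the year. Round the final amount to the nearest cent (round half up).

€31,171.52

2031-01-01 to 2031-05-13: 133 days at 0.65% → €3,121,000 × 0.65% × 133/365 = €7,392.0671
2031-05-14 to 2031-10-23: 163 days at 1.05% → €3,121,000 × 1.05% × 163/365 = €14,634.4973
2031-10-24 to 2031-12-31: 69 days at 1.55% → €3,121,000 × 1.55% × 69/365 = €9,144.9575
Total = €31,171.5219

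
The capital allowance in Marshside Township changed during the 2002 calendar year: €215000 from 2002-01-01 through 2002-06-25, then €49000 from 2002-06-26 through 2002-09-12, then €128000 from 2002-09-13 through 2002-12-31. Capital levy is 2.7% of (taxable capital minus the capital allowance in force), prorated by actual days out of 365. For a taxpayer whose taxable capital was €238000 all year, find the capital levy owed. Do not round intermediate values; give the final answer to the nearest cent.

2002-01-01 to 2002-06-25: 176 days, exemption €215000 → (€238000 − €215000) × 2.7% × 176/365 = €299.4411
2002-06-26 to 2002-09-12: 79 days, exemption €49000 → (€238000 − €49000) × 2.7% × 79/365 = €1104.4849
2002-09-13 to 2002-12-31: 110 days, exemption €128000 → (€238000 − €128000) × 2.7% × 110/365 = €895.0685
Total = €2298.9945

€2298.99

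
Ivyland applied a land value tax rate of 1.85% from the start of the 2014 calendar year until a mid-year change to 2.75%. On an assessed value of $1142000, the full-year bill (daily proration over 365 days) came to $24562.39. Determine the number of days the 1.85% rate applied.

Let d = days at the first rate; then 365 − d days at the second rate.
$1142000 × [1.85%·d + 2.75%·(365−d)] / 365 = $24562.39
Solving gives d = 243, so the new rate took effect on September 1, 2014.

243 days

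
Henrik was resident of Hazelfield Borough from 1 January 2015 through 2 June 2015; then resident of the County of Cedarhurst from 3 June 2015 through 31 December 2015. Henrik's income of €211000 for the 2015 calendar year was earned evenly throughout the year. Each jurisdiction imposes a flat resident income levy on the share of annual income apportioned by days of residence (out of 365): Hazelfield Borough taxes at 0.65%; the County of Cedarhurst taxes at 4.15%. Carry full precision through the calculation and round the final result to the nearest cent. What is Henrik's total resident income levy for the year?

Hazelfield Borough, 1 January – 2 June 2015: 153 days → €211000 × 0.65% × 153/365 = €574.9027
The County of Cedarhurst, 3 June – 31 December 2015: 212 days → €211000 × 4.15% × 212/365 = €5085.9671
Total = €5660.8699

€5660.87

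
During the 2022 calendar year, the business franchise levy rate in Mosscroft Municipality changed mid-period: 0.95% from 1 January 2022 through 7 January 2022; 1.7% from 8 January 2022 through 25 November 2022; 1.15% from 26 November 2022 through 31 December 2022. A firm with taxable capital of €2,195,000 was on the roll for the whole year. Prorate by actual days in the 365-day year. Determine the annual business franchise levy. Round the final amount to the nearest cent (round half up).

€35,808.57

1 January – 7 January 2022: 7 days at 0.95% → €2,195,000 × 0.95% × 7/365 = €399.9110
8 January – 25 November 2022: 322 days at 1.7% → €2,195,000 × 1.7% × 322/365 = €32,918.9863
26 November – 31 December 2022: 36 days at 1.15% → €2,195,000 × 1.15% × 36/365 = €2,489.6712
Total = €35,808.5685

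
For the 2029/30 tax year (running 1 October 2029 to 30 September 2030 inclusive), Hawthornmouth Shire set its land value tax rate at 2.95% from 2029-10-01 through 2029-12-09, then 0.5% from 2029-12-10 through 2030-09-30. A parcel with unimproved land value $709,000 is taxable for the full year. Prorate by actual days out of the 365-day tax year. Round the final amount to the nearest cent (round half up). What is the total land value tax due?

2029-10-01 to 2029-12-09: 70 days at 2.95% → $709,000 × 2.95% × 70/365 = $4,011.1918
2029-12-10 to 2030-09-30: 295 days at 0.5% → $709,000 × 0.5% × 295/365 = $2,865.1370
Total = $6,876.3288

$6,876.33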